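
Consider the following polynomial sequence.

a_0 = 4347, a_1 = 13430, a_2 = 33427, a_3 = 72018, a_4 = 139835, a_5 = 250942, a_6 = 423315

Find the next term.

679322

D1: 9083, 19997, 38591, 67817, 111107, 172373
D2: 10914, 18594, 29226, 43290, 61266
D3: 7680, 10632, 14064, 17976
D4: 2952, 3432, 3912
D5: 480, 480
The fifth differences are constant (480).
3912 + 480 = 4392;  17976 + 4392 = 22368;  61266 + 22368 = 83634;  172373 + 83634 = 256007;  423315 + 256007 = 679322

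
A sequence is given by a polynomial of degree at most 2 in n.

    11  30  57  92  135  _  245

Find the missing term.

186

Using the first 5 terms:
First differences: 19, 27, 35, 43
Second differences: 8, 8, 8
Constant second difference = 8.
Extend forward: 43 + 8 = 51;  135 + 51 = 186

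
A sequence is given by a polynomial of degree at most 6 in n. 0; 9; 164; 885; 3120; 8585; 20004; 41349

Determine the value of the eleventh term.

228420

9, 155, 721, 2235, 5465, 11419, 21345
146, 566, 1514, 3230, 5954, 9926
420, 948, 1716, 2724, 3972
528, 768, 1008, 1248
240, 240, 240
The fifth differences are constant (240).
1248 + 240 = 1488;  3972 + 1488 = 5460;  9926 + 5460 = 15386;  21345 + 15386 = 36731;  41349 + 36731 = 78080
1488 + 240 = 1728;  5460 + 1728 = 7188;  15386 + 7188 = 22574;  36731 + 22574 = 59305;  78080 + 59305 = 137385
1728 + 240 = 1968;  7188 + 1968 = 9156;  22574 + 9156 = 31730;  59305 + 31730 = 91035;  137385 + 91035 = 228420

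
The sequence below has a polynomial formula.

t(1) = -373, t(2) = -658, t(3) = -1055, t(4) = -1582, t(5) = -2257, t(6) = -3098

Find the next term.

First differences: -285  -397  -527  -675  -841
Second differences: -112  -130  -148  -166
Third differences: -18  -18  -18
The third differences are constant (-18).
-166 − 18 = -184;  -841 − 184 = -1025;  -3098 − 1025 = -4123

-4123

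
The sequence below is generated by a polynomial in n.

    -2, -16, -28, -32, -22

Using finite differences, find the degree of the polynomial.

3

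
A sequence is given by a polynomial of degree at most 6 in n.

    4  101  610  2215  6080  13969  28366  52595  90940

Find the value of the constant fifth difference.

Δ: 97, 509, 1605, 3865, 7889, 14397, 24229, 38345
Δ²: 412, 1096, 2260, 4024, 6508, 9832, 14116
Δ³: 684, 1164, 1764, 2484, 3324, 4284
Δ⁴: 480, 600, 720, 840, 960
Δ⁵: 120, 120, 120, 120

120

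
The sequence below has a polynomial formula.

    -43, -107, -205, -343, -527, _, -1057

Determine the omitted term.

Using the first 5 terms:
First differences: -64  -98  -138  -184
Second differences: -34  -40  -46
Third differences: -6  -6
Constant third difference = -6.
Extend forward: -46 − 6 = -52;  -184 − 52 = -236;  -527 − 236 = -763

-763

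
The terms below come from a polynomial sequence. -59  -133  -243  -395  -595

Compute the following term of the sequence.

-849

Δ: -74, -110, -152, -200
Δ²: -36, -42, -48
Δ³: -6, -6
Constant third difference = -6, so extend:
-48 − 6 = -54;  -200 − 54 = -254;  -595 − 254 = -849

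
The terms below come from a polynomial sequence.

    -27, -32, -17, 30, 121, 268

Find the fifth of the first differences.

147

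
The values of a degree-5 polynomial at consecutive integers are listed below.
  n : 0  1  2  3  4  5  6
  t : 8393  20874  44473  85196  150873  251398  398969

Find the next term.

608328

D1: 12481, 23599, 40723, 65677, 100525, 147571
D2: 11118, 17124, 24954, 34848, 47046
D3: 6006, 7830, 9894, 12198
D4: 1824, 2064, 2304
D5: 240, 240
Constant fifth difference = 240, so extend:
2304 + 240 = 2544;  12198 + 2544 = 14742;  47046 + 14742 = 61788;  147571 + 61788 = 209359;  398969 + 209359 = 608328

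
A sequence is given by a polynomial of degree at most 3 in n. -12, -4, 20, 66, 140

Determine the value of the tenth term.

1140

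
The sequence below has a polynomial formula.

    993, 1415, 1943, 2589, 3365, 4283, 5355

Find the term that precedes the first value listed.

D1: 422  528  646  776  918  1072
D2: 106  118  130  142  154
D3: 12  12  12  12
The third differences are constant at 12.
Work back: 106 − 12 = 94;  422 − 94 = 328;  993 − 328 = 665

665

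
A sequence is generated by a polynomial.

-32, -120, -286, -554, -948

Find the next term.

-88 , -166 , -268 , -394
-78 , -102 , -126
-24 , -24
Third differences constant at -24.
-126 − 24 = -150;  -394 − 150 = -544;  -948 − 544 = -1492

-1492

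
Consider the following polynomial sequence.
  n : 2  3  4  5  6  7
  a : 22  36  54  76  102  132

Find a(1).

Δ: 14  18  22  26  30
Δ²: 4  4  4  4
The second differences are constant at 4.
Work back: 14 − 4 = 10;  22 − 10 = 12

12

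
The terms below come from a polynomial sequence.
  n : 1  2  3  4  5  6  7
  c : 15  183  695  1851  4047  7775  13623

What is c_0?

Δ: 168  512  1156  2196  3728  5848
Δ²: 344  644  1040  1532  2120
Δ³: 300  396  492  588
Δ⁴: 96  96  96
The fourth differences are constant at 96.
Work back: 300 − 96 = 204;  344 − 204 = 140;  168 − 140 = 28;  15 − 28 = -13

-13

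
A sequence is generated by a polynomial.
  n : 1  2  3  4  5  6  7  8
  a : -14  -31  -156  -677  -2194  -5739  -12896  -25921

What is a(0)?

-9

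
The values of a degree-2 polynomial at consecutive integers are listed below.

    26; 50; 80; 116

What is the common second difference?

6

Δ: 24, 30, 36
Δ²: 6, 6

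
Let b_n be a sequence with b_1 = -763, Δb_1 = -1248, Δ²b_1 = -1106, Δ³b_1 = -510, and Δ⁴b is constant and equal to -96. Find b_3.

-4365

Build the table forward from the leading diagonal:
Δ⁴: -96  -96  -96
Δ³: -510  -606  -702
Δ²: -1106  -1616  -2222
Δ: -1248  -2354  -3970
b: -763  -2011  -4365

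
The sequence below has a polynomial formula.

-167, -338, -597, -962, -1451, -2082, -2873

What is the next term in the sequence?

Δ: -171, -259, -365, -489, -631, -791
Δ²: -88, -106, -124, -142, -160
Δ³: -18, -18, -18, -18
The third differences are constant (-18).
-160 − 18 = -178;  -791 − 178 = -969;  -2873 − 969 = -3842

-3842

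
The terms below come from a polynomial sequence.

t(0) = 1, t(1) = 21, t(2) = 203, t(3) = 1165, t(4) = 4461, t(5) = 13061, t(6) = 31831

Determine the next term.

68013

D1: 20  182  962  3296  8600  18770
D2: 162  780  2334  5304  10170
D3: 618  1554  2970  4866
D4: 936  1416  1896
D5: 480  480
The fifth differences are constant (480).
1896 + 480 = 2376;  4866 + 2376 = 7242;  10170 + 7242 = 17412;  18770 + 17412 = 36182;  31831 + 36182 = 68013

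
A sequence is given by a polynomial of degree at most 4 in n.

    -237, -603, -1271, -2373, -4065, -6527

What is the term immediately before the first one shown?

-65

D1: -366, -668, -1102, -1692, -2462
D2: -302, -434, -590, -770
D3: -132, -156, -180
D4: -24, -24
The fourth differences are constant at -24.
Work back: -132 + 24 = -108;  -302 + 108 = -194;  -366 + 194 = -172;  -237 + 172 = -65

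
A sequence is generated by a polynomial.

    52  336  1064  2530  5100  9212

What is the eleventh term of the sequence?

Δ: 284  728  1466  2570  4112
Δ²: 444  738  1104  1542
Δ³: 294  366  438
Δ⁴: 72  72
Constant fourth difference = 72, so extend:
438 + 72 = 510;  1542 + 510 = 2052;  4112 + 2052 = 6164;  9212 + 6164 = 15376
510 + 72 = 582;  2052 + 582 = 2634;  6164 + 2634 = 8798;  15376 + 8798 = 24174
582 + 72 = 654;  2634 + 654 = 3288;  8798 + 3288 = 12086;  24174 + 12086 = 36260
654 + 72 = 726;  3288 + 726 = 4014;  12086 + 4014 = 16100;  36260 + 16100 = 52360
726 + 72 = 798;  4014 + 798 = 4812;  16100 + 4812 = 20912;  52360 + 20912 = 73272

73272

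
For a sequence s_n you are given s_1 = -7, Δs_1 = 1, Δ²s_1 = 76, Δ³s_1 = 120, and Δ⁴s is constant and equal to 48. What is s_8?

7476

Build the table forward from the leading diagonal:
Fourth differences: 48, 48, 48, 48, 48, 48, 48, 48
Third differences: 120, 168, 216, 264, 312, 360, 408, 456
Second differences: 76, 196, 364, 580, 844, 1156, 1516, 1924
First differences: 1, 77, 273, 637, 1217, 2061, 3217, 4733
s: -7, -6, 71, 344, 981, 2198, 4259, 7476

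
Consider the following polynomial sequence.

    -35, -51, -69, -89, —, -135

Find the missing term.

-111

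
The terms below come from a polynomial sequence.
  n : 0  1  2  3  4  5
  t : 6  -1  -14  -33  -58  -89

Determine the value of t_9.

-273

D1: -7 , -13 , -19 , -25 , -31
D2: -6 , -6 , -6 , -6
Constant second difference = -6, so extend:
-31 − 6 = -37;  -89 − 37 = -126
-37 − 6 = -43;  -126 − 43 = -169
-43 − 6 = -49;  -169 − 49 = -218
-49 − 6 = -55;  -218 − 55 = -273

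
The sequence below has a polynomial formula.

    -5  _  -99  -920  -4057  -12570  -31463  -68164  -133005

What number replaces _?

Using the last 7 terms:
D1: -821, -3137, -8513, -18893, -36701, -64841
D2: -2316, -5376, -10380, -17808, -28140
D3: -3060, -5004, -7428, -10332
D4: -1944, -2424, -2904
D5: -480, -480
Constant fifth difference = -480.
Extend backward: -1944 + 480 = -1464;  -3060 + 1464 = -1596;  -2316 + 1596 = -720;  -821 + 720 = -101;  -99 + 101 = 2

2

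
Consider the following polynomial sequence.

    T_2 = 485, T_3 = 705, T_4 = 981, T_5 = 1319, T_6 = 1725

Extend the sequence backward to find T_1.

315

D1: 220, 276, 338, 406
D2: 56, 62, 68
D3: 6, 6
The third differences are constant at 6.
Work back: 56 − 6 = 50;  220 − 50 = 170;  485 − 170 = 315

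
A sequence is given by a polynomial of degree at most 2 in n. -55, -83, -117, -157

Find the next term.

-203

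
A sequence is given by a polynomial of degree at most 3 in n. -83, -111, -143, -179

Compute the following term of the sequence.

Δ: -28, -32, -36
Δ²: -4, -4
Constant second difference = -4, so extend:
-36 − 4 = -40;  -179 − 40 = -219

-219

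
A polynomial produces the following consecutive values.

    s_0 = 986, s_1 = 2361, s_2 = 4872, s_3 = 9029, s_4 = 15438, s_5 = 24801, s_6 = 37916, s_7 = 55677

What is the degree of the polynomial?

Δ: 1375, 2511, 4157, 6409, 9363, 13115, 17761
Δ²: 1136, 1646, 2252, 2954, 3752, 4646
Δ³: 510, 606, 702, 798, 894
Δ⁴: 96, 96, 96, 96
The fourth differences are constant, so the polynomial has degree 4.

4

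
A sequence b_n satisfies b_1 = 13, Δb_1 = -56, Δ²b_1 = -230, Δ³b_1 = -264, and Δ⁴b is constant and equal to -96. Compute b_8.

-17809

Build the table forward from the leading diagonal:
Δ⁴: -96  -96  -96  -96  -96  -96  -96  -96
Δ³: -264  -360  -456  -552  -648  -744  -840  -936
Δ²: -230  -494  -854  -1310  -1862  -2510  -3254  -4094
Δ: -56  -286  -780  -1634  -2944  -4806  -7316  -10570
b: 13  -43  -329  -1109  -2743  -5687  -10493  -17809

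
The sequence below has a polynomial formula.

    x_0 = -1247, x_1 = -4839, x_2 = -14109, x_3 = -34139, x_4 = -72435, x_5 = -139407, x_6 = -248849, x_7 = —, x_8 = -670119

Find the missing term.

Using the first 7 terms:
-3592, -9270, -20030, -38296, -66972, -109442
-5678, -10760, -18266, -28676, -42470
-5082, -7506, -10410, -13794
-2424, -2904, -3384
-480, -480
Constant fifth difference = -480.
Extend forward: -3384 − 480 = -3864;  -13794 − 3864 = -17658;  -42470 − 17658 = -60128;  -109442 − 60128 = -169570;  -248849 − 169570 = -418419

-418419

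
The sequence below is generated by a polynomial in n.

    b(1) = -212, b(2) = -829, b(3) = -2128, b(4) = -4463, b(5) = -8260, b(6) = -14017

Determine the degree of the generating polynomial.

4

First differences: -617, -1299, -2335, -3797, -5757
Second differences: -682, -1036, -1462, -1960
Third differences: -354, -426, -498
Fourth differences: -72, -72
The fourth differences are constant, so the polynomial has degree 4.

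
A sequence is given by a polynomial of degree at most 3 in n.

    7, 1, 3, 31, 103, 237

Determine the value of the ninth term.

D1: -6, 2, 28, 72, 134
D2: 8, 26, 44, 62
D3: 18, 18, 18
The third differences are constant (18).
62 + 18 = 80;  134 + 80 = 214;  237 + 214 = 451
80 + 18 = 98;  214 + 98 = 312;  451 + 312 = 763
98 + 18 = 116;  312 + 116 = 428;  763 + 428 = 1191

1191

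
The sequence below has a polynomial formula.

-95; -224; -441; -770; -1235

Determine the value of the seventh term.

-2669

First differences: -129  -217  -329  -465
Second differences: -88  -112  -136
Third differences: -24  -24
The third differences are constant (-24).
-136 − 24 = -160;  -465 − 160 = -625;  -1235 − 625 = -1860
-160 − 24 = -184;  -625 − 184 = -809;  -1860 − 809 = -2669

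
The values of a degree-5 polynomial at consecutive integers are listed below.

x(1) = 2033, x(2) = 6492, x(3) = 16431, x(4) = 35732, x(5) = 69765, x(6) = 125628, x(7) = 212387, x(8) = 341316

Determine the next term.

First differences: 4459 , 9939 , 19301 , 34033 , 55863 , 86759 , 128929
Second differences: 5480 , 9362 , 14732 , 21830 , 30896 , 42170
Third differences: 3882 , 5370 , 7098 , 9066 , 11274
Fourth differences: 1488 , 1728 , 1968 , 2208
Fifth differences: 240 , 240 , 240
The fifth differences are constant (240).
2208 + 240 = 2448;  11274 + 2448 = 13722;  42170 + 13722 = 55892;  128929 + 55892 = 184821;  341316 + 184821 = 526137

526137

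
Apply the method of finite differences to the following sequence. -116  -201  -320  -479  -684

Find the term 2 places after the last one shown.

-1256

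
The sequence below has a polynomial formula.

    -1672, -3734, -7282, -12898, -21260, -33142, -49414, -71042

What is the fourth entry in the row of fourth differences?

-96

First differences: -2062, -3548, -5616, -8362, -11882, -16272, -21628
Second differences: -1486, -2068, -2746, -3520, -4390, -5356
Third differences: -582, -678, -774, -870, -966
Fourth differences: -96, -96, -96, -96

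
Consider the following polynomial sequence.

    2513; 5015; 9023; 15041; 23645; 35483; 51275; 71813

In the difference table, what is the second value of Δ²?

2010

Δ: 2502, 4008, 6018, 8604, 11838, 15792, 20538
Δ²: 1506, 2010, 2586, 3234, 3954, 4746
Δ³: 504, 576, 648, 720, 792
Δ⁴: 72, 72, 72, 72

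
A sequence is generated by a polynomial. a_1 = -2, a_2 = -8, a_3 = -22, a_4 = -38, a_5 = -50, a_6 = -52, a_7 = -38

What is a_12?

482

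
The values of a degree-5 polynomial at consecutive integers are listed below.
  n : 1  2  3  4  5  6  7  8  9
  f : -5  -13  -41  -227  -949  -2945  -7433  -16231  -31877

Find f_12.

-158603

Δ: -8 , -28 , -186 , -722 , -1996 , -4488 , -8798 , -15646
Δ²: -20 , -158 , -536 , -1274 , -2492 , -4310 , -6848
Δ³: -138 , -378 , -738 , -1218 , -1818 , -2538
Δ⁴: -240 , -360 , -480 , -600 , -720
Δ⁵: -120 , -120 , -120 , -120
Fifth differences constant at -120.
-720 − 120 = -840;  -2538 − 840 = -3378;  -6848 − 3378 = -10226;  -15646 − 10226 = -25872;  -31877 − 25872 = -57749
-840 − 120 = -960;  -3378 − 960 = -4338;  -10226 − 4338 = -14564;  -25872 − 14564 = -40436;  -57749 − 40436 = -98185
-960 − 120 = -1080;  -4338 − 1080 = -5418;  -14564 − 5418 = -19982;  -40436 − 19982 = -60418;  -98185 − 60418 = -158603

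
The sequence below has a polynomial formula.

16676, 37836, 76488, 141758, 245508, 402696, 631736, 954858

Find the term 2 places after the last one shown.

D1: 21160 , 38652 , 65270 , 103750 , 157188 , 229040 , 323122
D2: 17492 , 26618 , 38480 , 53438 , 71852 , 94082
D3: 9126 , 11862 , 14958 , 18414 , 22230
D4: 2736 , 3096 , 3456 , 3816
D5: 360 , 360 , 360
The fifth differences are constant (360).
3816 + 360 = 4176;  22230 + 4176 = 26406;  94082 + 26406 = 120488;  323122 + 120488 = 443610;  954858 + 443610 = 1398468
4176 + 360 = 4536;  26406 + 4536 = 30942;  120488 + 30942 = 151430;  443610 + 151430 = 595040;  1398468 + 595040 = 1993508

1993508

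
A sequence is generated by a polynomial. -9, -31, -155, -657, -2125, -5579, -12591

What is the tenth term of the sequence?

-81495

First differences: -22  -124  -502  -1468  -3454  -7012
Second differences: -102  -378  -966  -1986  -3558
Third differences: -276  -588  -1020  -1572
Fourth differences: -312  -432  -552
Fifth differences: -120  -120
Constant fifth difference = -120, so extend:
-552 − 120 = -672;  -1572 − 672 = -2244;  -3558 − 2244 = -5802;  -7012 − 5802 = -12814;  -12591 − 12814 = -25405
-672 − 120 = -792;  -2244 − 792 = -3036;  -5802 − 3036 = -8838;  -12814 − 8838 = -21652;  -25405 − 21652 = -47057
-792 − 120 = -912;  -3036 − 912 = -3948;  -8838 − 3948 = -12786;  -21652 − 12786 = -34438;  -47057 − 34438 = -81495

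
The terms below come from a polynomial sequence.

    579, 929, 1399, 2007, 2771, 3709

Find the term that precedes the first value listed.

331

First differences: 350, 470, 608, 764, 938
Second differences: 120, 138, 156, 174
Third differences: 18, 18, 18
The third differences are constant at 18.
Work back: 120 − 18 = 102;  350 − 102 = 248;  579 − 248 = 331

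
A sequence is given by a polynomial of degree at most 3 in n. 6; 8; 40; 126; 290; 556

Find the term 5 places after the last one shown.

First differences: 2 , 32 , 86 , 164 , 266
Second differences: 30 , 54 , 78 , 102
Third differences: 24 , 24 , 24
The third differences are constant (24).
102 + 24 = 126;  266 + 126 = 392;  556 + 392 = 948
126 + 24 = 150;  392 + 150 = 542;  948 + 542 = 1490
150 + 24 = 174;  542 + 174 = 716;  1490 + 716 = 2206
174 + 24 = 198;  716 + 198 = 914;  2206 + 914 = 3120
198 + 24 = 222;  914 + 222 = 1136;  3120 + 1136 = 4256

4256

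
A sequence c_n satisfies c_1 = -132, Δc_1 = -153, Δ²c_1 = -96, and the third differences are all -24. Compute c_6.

-2097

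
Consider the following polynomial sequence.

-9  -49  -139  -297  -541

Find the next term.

-889

D1: -40  -90  -158  -244
D2: -50  -68  -86
D3: -18  -18
Third differences constant at -18.
-86 − 18 = -104;  -244 − 104 = -348;  -541 − 348 = -889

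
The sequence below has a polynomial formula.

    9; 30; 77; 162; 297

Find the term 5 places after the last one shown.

First differences: 21, 47, 85, 135
Second differences: 26, 38, 50
Third differences: 12, 12
Constant third difference = 12, so extend:
50 + 12 = 62;  135 + 62 = 197;  297 + 197 = 494
62 + 12 = 74;  197 + 74 = 271;  494 + 271 = 765
74 + 12 = 86;  271 + 86 = 357;  765 + 357 = 1122
86 + 12 = 98;  357 + 98 = 455;  1122 + 455 = 1577
98 + 12 = 110;  455 + 110 = 565;  1577 + 565 = 2142

2142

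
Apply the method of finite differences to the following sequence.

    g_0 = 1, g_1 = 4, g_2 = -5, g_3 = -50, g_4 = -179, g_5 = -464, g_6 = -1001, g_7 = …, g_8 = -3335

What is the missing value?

-1910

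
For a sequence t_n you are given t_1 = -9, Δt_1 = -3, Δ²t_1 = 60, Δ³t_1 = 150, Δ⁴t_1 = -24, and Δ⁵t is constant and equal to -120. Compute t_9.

Build the table forward from the leading diagonal:
Fifth differences: -120, -120, -120, -120, -120, -120, -120, -120, -120
Fourth differences: -24, -144, -264, -384, -504, -624, -744, -864, -984
Third differences: 150, 126, -18, -282, -666, -1170, -1794, -2538, -3402
Second differences: 60, 210, 336, 318, 36, -630, -1800, -3594, -6132
First differences: -3, 57, 267, 603, 921, 957, 327, -1473, -5067
t: -9, -12, 45, 312, 915, 1836, 2793, 3120, 1647

1647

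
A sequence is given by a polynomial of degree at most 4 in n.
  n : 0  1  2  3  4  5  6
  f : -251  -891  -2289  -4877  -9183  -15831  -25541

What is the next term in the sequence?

-39129

-640, -1398, -2588, -4306, -6648, -9710
-758, -1190, -1718, -2342, -3062
-432, -528, -624, -720
-96, -96, -96
Constant fourth difference = -96, so extend:
-720 − 96 = -816;  -3062 − 816 = -3878;  -9710 − 3878 = -13588;  -25541 − 13588 = -39129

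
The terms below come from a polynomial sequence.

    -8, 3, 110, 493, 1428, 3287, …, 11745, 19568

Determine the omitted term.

Using the first 6 terms:
Δ: 11, 107, 383, 935, 1859
Δ²: 96, 276, 552, 924
Δ³: 180, 276, 372
Δ⁴: 96, 96
Constant fourth difference = 96.
Extend forward: 372 + 96 = 468;  924 + 468 = 1392;  1859 + 1392 = 3251;  3287 + 3251 = 6538

6538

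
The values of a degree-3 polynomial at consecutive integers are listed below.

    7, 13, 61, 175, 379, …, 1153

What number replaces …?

697

Using the first 5 terms:
D1: 6, 48, 114, 204
D2: 42, 66, 90
D3: 24, 24
Constant third difference = 24.
Extend forward: 90 + 24 = 114;  204 + 114 = 318;  379 + 318 = 697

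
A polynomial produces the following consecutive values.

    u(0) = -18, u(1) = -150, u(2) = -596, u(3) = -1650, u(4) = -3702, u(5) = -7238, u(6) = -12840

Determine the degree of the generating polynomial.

First differences: -132, -446, -1054, -2052, -3536, -5602
Second differences: -314, -608, -998, -1484, -2066
Third differences: -294, -390, -486, -582
Fourth differences: -96, -96, -96
The fourth differences are constant, so the polynomial has degree 4.

4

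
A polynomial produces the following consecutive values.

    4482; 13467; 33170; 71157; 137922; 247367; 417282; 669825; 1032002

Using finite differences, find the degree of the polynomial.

D1: 8985, 19703, 37987, 66765, 109445, 169915, 252543, 362177
D2: 10718, 18284, 28778, 42680, 60470, 82628, 109634
D3: 7566, 10494, 13902, 17790, 22158, 27006
D4: 2928, 3408, 3888, 4368, 4848
D5: 480, 480, 480, 480
The fifth differences are constant, so the polynomial has degree 5.

5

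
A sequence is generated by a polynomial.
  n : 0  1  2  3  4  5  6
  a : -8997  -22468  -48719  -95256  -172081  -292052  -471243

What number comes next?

-729304

Δ: -13471 , -26251 , -46537 , -76825 , -119971 , -179191
Δ²: -12780 , -20286 , -30288 , -43146 , -59220
Δ³: -7506 , -10002 , -12858 , -16074
Δ⁴: -2496 , -2856 , -3216
Δ⁵: -360 , -360
The fifth differences are constant (-360).
-3216 − 360 = -3576;  -16074 − 3576 = -19650;  -59220 − 19650 = -78870;  -179191 − 78870 = -258061;  -471243 − 258061 = -729304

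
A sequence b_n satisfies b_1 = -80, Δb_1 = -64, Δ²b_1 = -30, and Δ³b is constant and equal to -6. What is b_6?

-760

Build the table forward from the leading diagonal:
D3: -6, -6, -6, -6, -6, -6
D2: -30, -36, -42, -48, -54, -60
D1: -64, -94, -130, -172, -220, -274
b: -80, -144, -238, -368, -540, -760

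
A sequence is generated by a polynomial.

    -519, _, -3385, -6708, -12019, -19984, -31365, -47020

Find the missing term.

Using the last 6 terms:
Δ: -3323, -5311, -7965, -11381, -15655
Δ²: -1988, -2654, -3416, -4274
Δ³: -666, -762, -858
Δ⁴: -96, -96
Constant fourth difference = -96.
Extend backward: -666 + 96 = -570;  -1988 + 570 = -1418;  -3323 + 1418 = -1905;  -3385 + 1905 = -1480

-1480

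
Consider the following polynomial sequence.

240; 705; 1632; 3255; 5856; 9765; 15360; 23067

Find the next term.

First differences: 465  927  1623  2601  3909  5595  7707
Second differences: 462  696  978  1308  1686  2112
Third differences: 234  282  330  378  426
Fourth differences: 48  48  48  48
Fourth differences constant at 48.
426 + 48 = 474;  2112 + 474 = 2586;  7707 + 2586 = 10293;  23067 + 10293 = 33360

33360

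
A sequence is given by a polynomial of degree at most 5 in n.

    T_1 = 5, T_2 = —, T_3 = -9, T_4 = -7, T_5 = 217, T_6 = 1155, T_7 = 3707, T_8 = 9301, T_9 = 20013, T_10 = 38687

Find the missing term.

Using the last 8 terms:
2, 224, 938, 2552, 5594, 10712, 18674
222, 714, 1614, 3042, 5118, 7962
492, 900, 1428, 2076, 2844
408, 528, 648, 768
120, 120, 120
Constant fifth difference = 120.
Extend backward: 408 − 120 = 288;  492 − 288 = 204;  222 − 204 = 18;  2 − 18 = -16;  -9 + 16 = 7

7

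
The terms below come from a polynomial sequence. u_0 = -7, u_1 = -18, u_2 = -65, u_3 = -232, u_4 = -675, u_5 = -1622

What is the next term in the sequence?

Δ: -11, -47, -167, -443, -947
Δ²: -36, -120, -276, -504
Δ³: -84, -156, -228
Δ⁴: -72, -72
Fourth differences constant at -72.
-228 − 72 = -300;  -504 − 300 = -804;  -947 − 804 = -1751;  -1622 − 1751 = -3373

-3373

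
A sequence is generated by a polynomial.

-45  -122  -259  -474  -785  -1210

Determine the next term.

Δ: -77, -137, -215, -311, -425
Δ²: -60, -78, -96, -114
Δ³: -18, -18, -18
Third differences constant at -18.
-114 − 18 = -132;  -425 − 132 = -557;  -1210 − 557 = -1767

-1767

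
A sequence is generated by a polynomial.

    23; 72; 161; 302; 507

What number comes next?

49, 89, 141, 205
40, 52, 64
12, 12
Third differences constant at 12.
64 + 12 = 76;  205 + 76 = 281;  507 + 281 = 788

788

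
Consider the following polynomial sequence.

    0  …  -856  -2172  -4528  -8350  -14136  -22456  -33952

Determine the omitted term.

-226

Using the last 7 terms:
First differences: -1316, -2356, -3822, -5786, -8320, -11496
Second differences: -1040, -1466, -1964, -2534, -3176
Third differences: -426, -498, -570, -642
Fourth differences: -72, -72, -72
Constant fourth difference = -72.
Extend backward: -426 + 72 = -354;  -1040 + 354 = -686;  -1316 + 686 = -630;  -856 + 630 = -226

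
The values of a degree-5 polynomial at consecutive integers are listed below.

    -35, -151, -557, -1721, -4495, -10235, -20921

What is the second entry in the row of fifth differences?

First differences: -116, -406, -1164, -2774, -5740, -10686
Second differences: -290, -758, -1610, -2966, -4946
Third differences: -468, -852, -1356, -1980
Fourth differences: -384, -504, -624
Fifth differences: -120, -120

-120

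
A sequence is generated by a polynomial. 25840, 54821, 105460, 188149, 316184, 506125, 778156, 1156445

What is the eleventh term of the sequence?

3237860

D1: 28981  50639  82689  128035  189941  272031  378289
D2: 21658  32050  45346  61906  82090  106258
D3: 10392  13296  16560  20184  24168
D4: 2904  3264  3624  3984
D5: 360  360  360
The fifth differences are constant (360).
3984 + 360 = 4344;  24168 + 4344 = 28512;  106258 + 28512 = 134770;  378289 + 134770 = 513059;  1156445 + 513059 = 1669504
4344 + 360 = 4704;  28512 + 4704 = 33216;  134770 + 33216 = 167986;  513059 + 167986 = 681045;  1669504 + 681045 = 2350549
4704 + 360 = 5064;  33216 + 5064 = 38280;  167986 + 38280 = 206266;  681045 + 206266 = 887311;  2350549 + 887311 = 3237860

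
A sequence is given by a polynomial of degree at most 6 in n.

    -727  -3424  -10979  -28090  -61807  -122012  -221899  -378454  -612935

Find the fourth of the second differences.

D1: -2697, -7555, -17111, -33717, -60205, -99887, -156555, -234481
D2: -4858, -9556, -16606, -26488, -39682, -56668, -77926
D3: -4698, -7050, -9882, -13194, -16986, -21258
D4: -2352, -2832, -3312, -3792, -4272
D5: -480, -480, -480, -480

-26488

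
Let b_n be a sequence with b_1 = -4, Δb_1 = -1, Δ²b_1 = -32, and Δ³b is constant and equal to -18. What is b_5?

-272

Build the table forward from the leading diagonal:
Third differences: -18  -18  -18  -18  -18
Second differences: -32  -50  -68  -86  -104
First differences: -1  -33  -83  -151  -237
b: -4  -5  -38  -121  -272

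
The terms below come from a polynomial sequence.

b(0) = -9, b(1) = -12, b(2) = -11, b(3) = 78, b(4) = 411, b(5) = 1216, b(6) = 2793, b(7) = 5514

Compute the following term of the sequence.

9823

-3  1  89  333  805  1577  2721
4  88  244  472  772  1144
84  156  228  300  372
72  72  72  72
Fourth differences constant at 72.
372 + 72 = 444;  1144 + 444 = 1588;  2721 + 1588 = 4309;  5514 + 4309 = 9823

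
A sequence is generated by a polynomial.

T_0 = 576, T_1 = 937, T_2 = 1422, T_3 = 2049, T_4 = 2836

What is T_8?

7944

361, 485, 627, 787
124, 142, 160
18, 18
Constant third difference = 18, so extend:
160 + 18 = 178;  787 + 178 = 965;  2836 + 965 = 3801
178 + 18 = 196;  965 + 196 = 1161;  3801 + 1161 = 4962
196 + 18 = 214;  1161 + 214 = 1375;  4962 + 1375 = 6337
214 + 18 = 232;  1375 + 232 = 1607;  6337 + 1607 = 7944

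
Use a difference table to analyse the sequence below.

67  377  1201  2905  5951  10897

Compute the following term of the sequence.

18397

310, 824, 1704, 3046, 4946
514, 880, 1342, 1900
366, 462, 558
96, 96
The fourth differences are constant (96).
558 + 96 = 654;  1900 + 654 = 2554;  4946 + 2554 = 7500;  10897 + 7500 = 18397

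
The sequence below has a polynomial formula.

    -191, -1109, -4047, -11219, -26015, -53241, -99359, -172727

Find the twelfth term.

-985659

Δ: -918 , -2938 , -7172 , -14796 , -27226 , -46118 , -73368
Δ²: -2020 , -4234 , -7624 , -12430 , -18892 , -27250
Δ³: -2214 , -3390 , -4806 , -6462 , -8358
Δ⁴: -1176 , -1416 , -1656 , -1896
Δ⁵: -240 , -240 , -240
Constant fifth difference = -240, so extend:
-1896 − 240 = -2136;  -8358 − 2136 = -10494;  -27250 − 10494 = -37744;  -73368 − 37744 = -111112;  -172727 − 111112 = -283839
-2136 − 240 = -2376;  -10494 − 2376 = -12870;  -37744 − 12870 = -50614;  -111112 − 50614 = -161726;  -283839 − 161726 = -445565
-2376 − 240 = -2616;  -12870 − 2616 = -15486;  -50614 − 15486 = -66100;  -161726 − 66100 = -227826;  -445565 − 227826 = -673391
-2616 − 240 = -2856;  -15486 − 2856 = -18342;  -66100 − 18342 = -84442;  -227826 − 84442 = -312268;  -673391 − 312268 = -985659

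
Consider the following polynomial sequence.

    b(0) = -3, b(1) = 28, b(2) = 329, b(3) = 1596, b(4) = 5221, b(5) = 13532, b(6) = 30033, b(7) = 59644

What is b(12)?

D1: 31, 301, 1267, 3625, 8311, 16501, 29611
D2: 270, 966, 2358, 4686, 8190, 13110
D3: 696, 1392, 2328, 3504, 4920
D4: 696, 936, 1176, 1416
D5: 240, 240, 240
The fifth differences are constant (240).
1416 + 240 = 1656;  4920 + 1656 = 6576;  13110 + 6576 = 19686;  29611 + 19686 = 49297;  59644 + 49297 = 108941
1656 + 240 = 1896;  6576 + 1896 = 8472;  19686 + 8472 = 28158;  49297 + 28158 = 77455;  108941 + 77455 = 186396
1896 + 240 = 2136;  8472 + 2136 = 10608;  28158 + 10608 = 38766;  77455 + 38766 = 116221;  186396 + 116221 = 302617
2136 + 240 = 2376;  10608 + 2376 = 12984;  38766 + 12984 = 51750;  116221 + 51750 = 167971;  302617 + 167971 = 470588
2376 + 240 = 2616;  12984 + 2616 = 15600;  51750 + 15600 = 67350;  167971 + 67350 = 235321;  470588 + 235321 = 705909

705909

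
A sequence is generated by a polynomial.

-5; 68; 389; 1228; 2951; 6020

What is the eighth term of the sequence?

Δ: 73 , 321 , 839 , 1723 , 3069
Δ²: 248 , 518 , 884 , 1346
Δ³: 270 , 366 , 462
Δ⁴: 96 , 96
Fourth differences constant at 96.
462 + 96 = 558;  1346 + 558 = 1904;  3069 + 1904 = 4973;  6020 + 4973 = 10993
558 + 96 = 654;  1904 + 654 = 2558;  4973 + 2558 = 7531;  10993 + 7531 = 18524

18524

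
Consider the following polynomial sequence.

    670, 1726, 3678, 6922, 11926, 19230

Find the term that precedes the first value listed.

1056  1952  3244  5004  7304
896  1292  1760  2300
396  468  540
72  72
The fourth differences are constant at 72.
Work back: 396 − 72 = 324;  896 − 324 = 572;  1056 − 572 = 484;  670 − 484 = 186

186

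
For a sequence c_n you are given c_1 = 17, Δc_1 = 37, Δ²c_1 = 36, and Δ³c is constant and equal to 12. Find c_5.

429

Build the table forward from the leading diagonal:
Third differences: 12  12  12  12  12
Second differences: 36  48  60  72  84
First differences: 37  73  121  181  253
c: 17  54  127  248  429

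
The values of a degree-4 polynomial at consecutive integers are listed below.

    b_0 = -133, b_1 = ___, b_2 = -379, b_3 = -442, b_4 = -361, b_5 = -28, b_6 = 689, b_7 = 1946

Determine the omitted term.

-256

Using the last 6 terms:
First differences: -63, 81, 333, 717, 1257
Second differences: 144, 252, 384, 540
Third differences: 108, 132, 156
Fourth differences: 24, 24
Constant fourth difference = 24.
Extend backward: 108 − 24 = 84;  144 − 84 = 60;  -63 − 60 = -123;  -379 + 123 = -256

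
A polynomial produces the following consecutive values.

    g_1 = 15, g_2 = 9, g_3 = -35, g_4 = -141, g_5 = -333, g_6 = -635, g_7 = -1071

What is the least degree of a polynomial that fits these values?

3

-6, -44, -106, -192, -302, -436
-38, -62, -86, -110, -134
-24, -24, -24, -24
The third differences are constant, so the polynomial has degree 3.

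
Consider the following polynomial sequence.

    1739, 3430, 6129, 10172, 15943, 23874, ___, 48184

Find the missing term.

Using the first 6 terms:
Δ: 1691  2699  4043  5771  7931
Δ²: 1008  1344  1728  2160
Δ³: 336  384  432
Δ⁴: 48  48
Constant fourth difference = 48.
Extend forward: 432 + 48 = 480;  2160 + 480 = 2640;  7931 + 2640 = 10571;  23874 + 10571 = 34445

34445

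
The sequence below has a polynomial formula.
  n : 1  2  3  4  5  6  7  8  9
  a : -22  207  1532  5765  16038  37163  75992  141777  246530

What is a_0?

-7

229, 1325, 4233, 10273, 21125, 38829, 65785, 104753
1096, 2908, 6040, 10852, 17704, 26956, 38968
1812, 3132, 4812, 6852, 9252, 12012
1320, 1680, 2040, 2400, 2760
360, 360, 360, 360
The fifth differences are constant at 360.
Work back: 1320 − 360 = 960;  1812 − 960 = 852;  1096 − 852 = 244;  229 − 244 = -15;  -22 + 15 = -7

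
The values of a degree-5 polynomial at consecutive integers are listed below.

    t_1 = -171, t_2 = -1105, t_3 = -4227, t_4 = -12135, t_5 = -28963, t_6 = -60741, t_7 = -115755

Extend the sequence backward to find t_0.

-934  -3122  -7908  -16828  -31778  -55014
-2188  -4786  -8920  -14950  -23236
-2598  -4134  -6030  -8286
-1536  -1896  -2256
-360  -360
The fifth differences are constant at -360.
Work back: -1536 + 360 = -1176;  -2598 + 1176 = -1422;  -2188 + 1422 = -766;  -934 + 766 = -168;  -171 + 168 = -3

-3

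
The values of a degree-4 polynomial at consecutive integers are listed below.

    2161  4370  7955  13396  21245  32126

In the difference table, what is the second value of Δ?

Δ: 2209, 3585, 5441, 7849, 10881
Δ²: 1376, 1856, 2408, 3032
Δ³: 480, 552, 624
Δ⁴: 72, 72

3585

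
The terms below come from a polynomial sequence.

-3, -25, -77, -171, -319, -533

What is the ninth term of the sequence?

-1691

Δ: -22, -52, -94, -148, -214
Δ²: -30, -42, -54, -66
Δ³: -12, -12, -12
The third differences are constant (-12).
-66 − 12 = -78;  -214 − 78 = -292;  -533 − 292 = -825
-78 − 12 = -90;  -292 − 90 = -382;  -825 − 382 = -1207
-90 − 12 = -102;  -382 − 102 = -484;  -1207 − 484 = -1691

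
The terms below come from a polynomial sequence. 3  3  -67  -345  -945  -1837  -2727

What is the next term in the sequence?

-2937

Δ: 0, -70, -278, -600, -892, -890
Δ²: -70, -208, -322, -292, 2
Δ³: -138, -114, 30, 294
Δ⁴: 24, 144, 264
Δ⁵: 120, 120
The fifth differences are constant (120).
264 + 120 = 384;  294 + 384 = 678;  2 + 678 = 680;  -890 + 680 = -210;  -2727 − 210 = -2937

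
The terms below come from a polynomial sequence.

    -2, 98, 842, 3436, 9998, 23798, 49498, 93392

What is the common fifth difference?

240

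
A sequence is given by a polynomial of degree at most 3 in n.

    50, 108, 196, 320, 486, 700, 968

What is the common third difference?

6

D1: 58, 88, 124, 166, 214, 268
D2: 30, 36, 42, 48, 54
D3: 6, 6, 6, 6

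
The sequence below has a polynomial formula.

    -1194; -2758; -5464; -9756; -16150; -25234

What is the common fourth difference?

Δ: -1564, -2706, -4292, -6394, -9084
Δ²: -1142, -1586, -2102, -2690
Δ³: -444, -516, -588
Δ⁴: -72, -72

-72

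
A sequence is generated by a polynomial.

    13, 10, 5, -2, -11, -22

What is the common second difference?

-2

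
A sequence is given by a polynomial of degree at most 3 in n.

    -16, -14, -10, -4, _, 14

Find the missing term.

Using the first 4 terms:
D1: 2  4  6
D2: 2  2
Constant second difference = 2.
Extend forward: 6 + 2 = 8;  -4 + 8 = 4

4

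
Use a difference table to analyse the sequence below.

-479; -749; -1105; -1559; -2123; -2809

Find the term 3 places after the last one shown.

D1: -270 , -356 , -454 , -564 , -686
D2: -86 , -98 , -110 , -122
D3: -12 , -12 , -12
Third differences constant at -12.
-122 − 12 = -134;  -686 − 134 = -820;  -2809 − 820 = -3629
-134 − 12 = -146;  -820 − 146 = -966;  -3629 − 966 = -4595
-146 − 12 = -158;  -966 − 158 = -1124;  -4595 − 1124 = -5719

-5719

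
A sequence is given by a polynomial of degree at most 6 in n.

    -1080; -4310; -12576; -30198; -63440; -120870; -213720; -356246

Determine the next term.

First differences: -3230  -8266  -17622  -33242  -57430  -92850  -142526
Second differences: -5036  -9356  -15620  -24188  -35420  -49676
Third differences: -4320  -6264  -8568  -11232  -14256
Fourth differences: -1944  -2304  -2664  -3024
Fifth differences: -360  -360  -360
Fifth differences constant at -360.
-3024 − 360 = -3384;  -14256 − 3384 = -17640;  -49676 − 17640 = -67316;  -142526 − 67316 = -209842;  -356246 − 209842 = -566088

-566088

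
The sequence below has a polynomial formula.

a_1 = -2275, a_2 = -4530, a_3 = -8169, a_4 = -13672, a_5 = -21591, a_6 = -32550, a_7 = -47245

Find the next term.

-66444

-2255, -3639, -5503, -7919, -10959, -14695
-1384, -1864, -2416, -3040, -3736
-480, -552, -624, -696
-72, -72, -72
The fourth differences are constant (-72).
-696 − 72 = -768;  -3736 − 768 = -4504;  -14695 − 4504 = -19199;  -47245 − 19199 = -66444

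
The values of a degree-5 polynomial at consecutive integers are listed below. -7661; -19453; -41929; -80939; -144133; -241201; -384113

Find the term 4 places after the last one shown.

Δ: -11792 , -22476 , -39010 , -63194 , -97068 , -142912
Δ²: -10684 , -16534 , -24184 , -33874 , -45844
Δ³: -5850 , -7650 , -9690 , -11970
Δ⁴: -1800 , -2040 , -2280
Δ⁵: -240 , -240
The fifth differences are constant (-240).
-2280 − 240 = -2520;  -11970 − 2520 = -14490;  -45844 − 14490 = -60334;  -142912 − 60334 = -203246;  -384113 − 203246 = -587359
-2520 − 240 = -2760;  -14490 − 2760 = -17250;  -60334 − 17250 = -77584;  -203246 − 77584 = -280830;  -587359 − 280830 = -868189
-2760 − 240 = -3000;  -17250 − 3000 = -20250;  -77584 − 20250 = -97834;  -280830 − 97834 = -378664;  -868189 − 378664 = -1246853
-3000 − 240 = -3240;  -20250 − 3240 = -23490;  -97834 − 23490 = -121324;  -378664 − 121324 = -499988;  -1246853 − 499988 = -1746841

-1746841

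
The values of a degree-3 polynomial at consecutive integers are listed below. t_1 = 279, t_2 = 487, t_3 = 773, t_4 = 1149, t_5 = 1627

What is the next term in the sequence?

2219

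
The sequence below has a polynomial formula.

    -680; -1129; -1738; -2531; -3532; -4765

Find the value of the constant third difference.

D1: -449, -609, -793, -1001, -1233
D2: -160, -184, -208, -232
D3: -24, -24, -24

-24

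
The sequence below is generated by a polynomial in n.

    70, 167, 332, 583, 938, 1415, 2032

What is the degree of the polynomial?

3

D1: 97, 165, 251, 355, 477, 617
D2: 68, 86, 104, 122, 140
D3: 18, 18, 18, 18
The third differences are constant, so the polynomial has degree 3.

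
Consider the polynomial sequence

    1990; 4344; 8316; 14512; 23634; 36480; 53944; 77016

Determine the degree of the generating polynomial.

First differences: 2354, 3972, 6196, 9122, 12846, 17464, 23072
Second differences: 1618, 2224, 2926, 3724, 4618, 5608
Third differences: 606, 702, 798, 894, 990
Fourth differences: 96, 96, 96, 96
The fourth differences are constant, so the polynomial has degree 4.

4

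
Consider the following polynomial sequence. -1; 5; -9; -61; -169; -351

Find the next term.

First differences: 6, -14, -52, -108, -182
Second differences: -20, -38, -56, -74
Third differences: -18, -18, -18
Third differences constant at -18.
-74 − 18 = -92;  -182 − 92 = -274;  -351 − 274 = -625

-625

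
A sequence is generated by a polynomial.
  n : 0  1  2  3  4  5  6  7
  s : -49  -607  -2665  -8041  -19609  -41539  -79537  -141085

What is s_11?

-848017

D1: -558  -2058  -5376  -11568  -21930  -37998  -61548
D2: -1500  -3318  -6192  -10362  -16068  -23550
D3: -1818  -2874  -4170  -5706  -7482
D4: -1056  -1296  -1536  -1776
D5: -240  -240  -240
Constant fifth difference = -240, so extend:
-1776 − 240 = -2016;  -7482 − 2016 = -9498;  -23550 − 9498 = -33048;  -61548 − 33048 = -94596;  -141085 − 94596 = -235681
-2016 − 240 = -2256;  -9498 − 2256 = -11754;  -33048 − 11754 = -44802;  -94596 − 44802 = -139398;  -235681 − 139398 = -375079
-2256 − 240 = -2496;  -11754 − 2496 = -14250;  -44802 − 14250 = -59052;  -139398 − 59052 = -198450;  -375079 − 198450 = -573529
-2496 − 240 = -2736;  -14250 − 2736 = -16986;  -59052 − 16986 = -76038;  -198450 − 76038 = -274488;  -573529 − 274488 = -848017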